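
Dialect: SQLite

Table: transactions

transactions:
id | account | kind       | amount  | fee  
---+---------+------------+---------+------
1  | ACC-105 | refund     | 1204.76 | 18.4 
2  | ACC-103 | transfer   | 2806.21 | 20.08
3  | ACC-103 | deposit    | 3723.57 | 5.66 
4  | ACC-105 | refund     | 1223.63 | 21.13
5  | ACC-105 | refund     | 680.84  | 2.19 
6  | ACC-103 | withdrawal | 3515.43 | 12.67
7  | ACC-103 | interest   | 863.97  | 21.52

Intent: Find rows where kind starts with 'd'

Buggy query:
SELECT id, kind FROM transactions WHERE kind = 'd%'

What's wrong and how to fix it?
Bug: '=' compares the literal string including the % character; pattern matching needs LIKE

Fix: Use LIKE for wildcard pattern matching

Corrected query:
SELECT id, kind FROM transactions WHERE kind LIKE 'd%'

Result:
id | kind   
---+--------
3  | deposit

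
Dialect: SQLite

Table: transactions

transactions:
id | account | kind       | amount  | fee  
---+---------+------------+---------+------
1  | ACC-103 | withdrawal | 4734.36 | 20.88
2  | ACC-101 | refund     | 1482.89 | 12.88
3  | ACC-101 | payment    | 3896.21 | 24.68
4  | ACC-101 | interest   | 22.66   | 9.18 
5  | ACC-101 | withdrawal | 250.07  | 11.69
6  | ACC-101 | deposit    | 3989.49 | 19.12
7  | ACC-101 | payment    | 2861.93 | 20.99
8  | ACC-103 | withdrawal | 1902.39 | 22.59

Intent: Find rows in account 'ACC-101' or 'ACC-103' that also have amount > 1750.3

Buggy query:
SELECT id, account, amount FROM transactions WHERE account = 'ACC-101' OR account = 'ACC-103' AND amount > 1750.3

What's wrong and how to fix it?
Bug: Without parentheses, AND is evaluated before OR, so the amount filter only applies to the 'ACC-103' branch

Fix: Group the OR with parentheses (or use IN), then AND the threshold

Corrected query:
SELECT id, account, amount FROM transactions WHERE (account = 'ACC-101' OR account = 'ACC-103') AND amount > 1750.3

Result:
id | account | amount 
---+---------+--------
1  | ACC-103 | 4734.36
3  | ACC-101 | 3896.21
6  | ACC-101 | 3989.49
7  | ACC-101 | 2861.93
8  | ACC-103 | 1902.39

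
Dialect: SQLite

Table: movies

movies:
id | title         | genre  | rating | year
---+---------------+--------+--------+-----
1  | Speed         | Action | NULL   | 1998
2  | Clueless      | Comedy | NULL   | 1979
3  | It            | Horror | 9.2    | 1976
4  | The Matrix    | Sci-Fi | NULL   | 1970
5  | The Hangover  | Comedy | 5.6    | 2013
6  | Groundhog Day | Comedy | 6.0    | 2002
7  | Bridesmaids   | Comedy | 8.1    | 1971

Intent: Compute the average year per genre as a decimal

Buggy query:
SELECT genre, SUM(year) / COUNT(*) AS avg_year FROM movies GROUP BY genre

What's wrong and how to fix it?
Bug: SUM(year) and COUNT(*) are both integers; the division truncates the fractional part

Fix: Multiply by 1.0 (or CAST to REAL) to force floating-point division

Corrected query:
SELECT genre, SUM(year) * 1.0 / COUNT(*) AS avg_year FROM movies GROUP BY genre

Result:
genre  | avg_year
-------+---------
Action | 1998    
Comedy | 1991.25 
Horror | 1976    
Sci-Fi | 1970    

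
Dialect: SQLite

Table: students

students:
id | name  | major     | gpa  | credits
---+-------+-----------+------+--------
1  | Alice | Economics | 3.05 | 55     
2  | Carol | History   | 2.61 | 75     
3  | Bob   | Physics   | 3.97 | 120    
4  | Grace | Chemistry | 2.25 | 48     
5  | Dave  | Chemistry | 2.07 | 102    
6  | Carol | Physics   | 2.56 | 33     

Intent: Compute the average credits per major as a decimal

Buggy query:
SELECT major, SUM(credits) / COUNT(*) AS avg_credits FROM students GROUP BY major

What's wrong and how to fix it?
Bug: SUM(credits) and COUNT(*) are both integers; the division truncates the fractional part

Fix: Multiply by 1.0 (or CAST to REAL) to force floating-point division

Corrected query:
SELECT major, SUM(credits) * 1.0 / COUNT(*) AS avg_credits FROM students GROUP BY major

Result:
major     | avg_credits
----------+------------
Chemistry | 75         
Economics | 55         
History   | 75         
Physics   | 76.5       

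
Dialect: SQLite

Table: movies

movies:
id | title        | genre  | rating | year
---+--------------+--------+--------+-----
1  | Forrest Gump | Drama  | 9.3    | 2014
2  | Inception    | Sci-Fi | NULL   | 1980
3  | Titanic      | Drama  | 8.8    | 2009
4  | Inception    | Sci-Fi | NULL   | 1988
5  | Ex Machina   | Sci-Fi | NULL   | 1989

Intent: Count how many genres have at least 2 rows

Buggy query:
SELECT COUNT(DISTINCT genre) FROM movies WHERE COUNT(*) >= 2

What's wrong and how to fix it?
Bug: COUNT(*) cannot appear in WHERE; the per-group count doesn't exist yet

Fix: Use a subquery that GROUPs and filters with HAVING, then count its rows

Corrected query:
SELECT COUNT(*) FROM (SELECT genre FROM movies GROUP BY genre HAVING COUNT(*) >= 2)

Result:
COUNT(*)
--------
2       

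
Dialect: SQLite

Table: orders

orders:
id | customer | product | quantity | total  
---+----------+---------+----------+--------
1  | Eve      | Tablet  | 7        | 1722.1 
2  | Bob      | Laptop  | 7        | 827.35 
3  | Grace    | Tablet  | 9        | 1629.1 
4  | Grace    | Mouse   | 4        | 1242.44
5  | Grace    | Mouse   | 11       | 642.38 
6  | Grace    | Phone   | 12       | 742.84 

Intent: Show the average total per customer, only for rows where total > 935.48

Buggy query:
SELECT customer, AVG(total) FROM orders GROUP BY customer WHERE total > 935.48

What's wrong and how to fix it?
Bug: Row-level WHERE must come before GROUP BY in the clause order

Fix: Place WHERE between FROM and GROUP BY

Corrected query:
SELECT customer, AVG(total) FROM orders WHERE total > 935.48 GROUP BY customer

Result:
customer | AVG(total)
---------+-----------
Eve      | 1722.1    
Grace    | 1435.77   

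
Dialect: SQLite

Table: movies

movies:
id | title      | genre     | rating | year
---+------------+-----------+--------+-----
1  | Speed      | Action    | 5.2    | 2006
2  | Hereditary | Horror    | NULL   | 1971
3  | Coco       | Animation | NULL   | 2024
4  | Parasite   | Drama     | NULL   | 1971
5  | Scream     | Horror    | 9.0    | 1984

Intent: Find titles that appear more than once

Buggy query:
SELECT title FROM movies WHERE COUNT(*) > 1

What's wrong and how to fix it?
Bug: COUNT(*) is an aggregate and cannot be used in WHERE

Fix: Group first, then use HAVING for the count condition

Corrected query:
SELECT title FROM movies GROUP BY title HAVING COUNT(*) > 1

Result:
(no rows)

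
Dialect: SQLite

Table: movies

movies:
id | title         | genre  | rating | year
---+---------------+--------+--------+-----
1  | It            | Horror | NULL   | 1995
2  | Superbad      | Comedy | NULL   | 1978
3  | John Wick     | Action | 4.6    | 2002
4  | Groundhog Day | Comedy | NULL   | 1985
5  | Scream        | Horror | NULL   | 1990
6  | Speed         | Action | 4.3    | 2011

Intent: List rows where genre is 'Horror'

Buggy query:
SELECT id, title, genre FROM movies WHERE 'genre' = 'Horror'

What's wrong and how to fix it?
Bug: Single quotes denote string literals in SQL; the column name is being compared as a constant string

Fix: Reference the column as genre without single quotes

Corrected query:
SELECT id, title, genre FROM movies WHERE genre = 'Horror'

Result:
id | title  | genre 
---+--------+-------
1  | It     | Horror
5  | Scream | Horror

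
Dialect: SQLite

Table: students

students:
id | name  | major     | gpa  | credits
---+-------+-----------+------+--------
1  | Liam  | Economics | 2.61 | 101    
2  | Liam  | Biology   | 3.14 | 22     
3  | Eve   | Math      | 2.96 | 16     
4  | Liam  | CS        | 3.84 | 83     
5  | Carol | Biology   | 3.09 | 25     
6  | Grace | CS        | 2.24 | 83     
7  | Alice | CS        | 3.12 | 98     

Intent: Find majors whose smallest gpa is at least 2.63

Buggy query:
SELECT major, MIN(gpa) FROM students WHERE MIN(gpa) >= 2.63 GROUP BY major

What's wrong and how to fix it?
Bug: Aggregates like MIN are computed per group after WHERE runs

Fix: Replace WHERE with HAVING after the GROUP BY

Corrected query:
SELECT major, MIN(gpa) FROM students GROUP BY major HAVING MIN(gpa) >= 2.63

Result:
major   | MIN(gpa)
--------+---------
Biology | 3.09    
Math    | 2.96    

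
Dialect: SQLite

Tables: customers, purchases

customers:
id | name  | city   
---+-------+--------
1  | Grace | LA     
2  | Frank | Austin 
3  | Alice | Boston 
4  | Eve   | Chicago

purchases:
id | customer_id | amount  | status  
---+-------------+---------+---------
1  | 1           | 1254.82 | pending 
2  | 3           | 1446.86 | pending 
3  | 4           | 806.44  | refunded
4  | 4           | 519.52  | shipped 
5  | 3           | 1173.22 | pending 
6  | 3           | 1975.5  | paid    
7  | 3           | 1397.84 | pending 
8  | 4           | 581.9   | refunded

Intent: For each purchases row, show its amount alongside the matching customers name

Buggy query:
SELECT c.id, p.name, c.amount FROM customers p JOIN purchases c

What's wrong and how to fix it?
Bug: Missing join condition: each purchases row is matched to all customers rows instead of just its own

Fix: Specify the join condition linking the foreign key to the parent id

Corrected query:
SELECT c.id, p.name, c.amount FROM customers p JOIN purchases c ON c.customer_id = p.id

Result:
id | name  | amount 
---+-------+--------
1  | Grace | 1254.82
2  | Alice | 1446.86
3  | Eve   | 806.44 
4  | Eve   | 519.52 
5  | Alice | 1173.22
6  | Alice | 1975.5 
7  | Alice | 1397.84
8  | Eve   | 581.9  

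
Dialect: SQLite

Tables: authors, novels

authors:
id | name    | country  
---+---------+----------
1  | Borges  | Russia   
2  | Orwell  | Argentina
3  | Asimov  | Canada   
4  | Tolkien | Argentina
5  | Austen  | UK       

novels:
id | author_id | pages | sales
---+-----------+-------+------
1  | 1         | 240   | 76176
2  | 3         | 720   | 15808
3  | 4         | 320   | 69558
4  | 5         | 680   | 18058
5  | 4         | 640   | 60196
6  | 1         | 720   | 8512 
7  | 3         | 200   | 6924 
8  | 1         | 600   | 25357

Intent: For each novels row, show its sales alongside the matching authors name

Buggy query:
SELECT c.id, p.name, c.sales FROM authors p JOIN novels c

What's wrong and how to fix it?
Bug: Missing join condition: each novels row is matched to all authors rows instead of just its own

Fix: Add ON c.author_id = p.id to the JOIN

Corrected query:
SELECT c.id, p.name, c.sales FROM authors p JOIN novels c ON c.author_id = p.id

Result:
id | name    | sales
---+---------+------
1  | Borges  | 76176
2  | Asimov  | 15808
3  | Tolkien | 69558
4  | Austen  | 18058
5  | Tolkien | 60196
6  | Borges  | 8512 
7  | Asimov  | 6924 
8  | Borges  | 25357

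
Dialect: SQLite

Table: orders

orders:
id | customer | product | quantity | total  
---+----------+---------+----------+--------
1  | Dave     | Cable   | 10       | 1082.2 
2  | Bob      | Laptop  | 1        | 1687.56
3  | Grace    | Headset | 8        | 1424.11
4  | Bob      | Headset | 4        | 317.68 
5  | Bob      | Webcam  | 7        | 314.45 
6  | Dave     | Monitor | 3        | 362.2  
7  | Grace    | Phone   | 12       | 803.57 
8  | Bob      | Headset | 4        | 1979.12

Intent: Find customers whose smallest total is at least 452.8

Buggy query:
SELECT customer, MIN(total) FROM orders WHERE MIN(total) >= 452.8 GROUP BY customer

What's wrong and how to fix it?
Bug: Aggregates like MIN are computed per group after WHERE runs

Fix: Replace WHERE with HAVING after the GROUP BY

Corrected query:
SELECT customer, MIN(total) FROM orders GROUP BY customer HAVING MIN(total) >= 452.8

Result:
customer | MIN(total)
---------+-----------
Grace    | 803.57    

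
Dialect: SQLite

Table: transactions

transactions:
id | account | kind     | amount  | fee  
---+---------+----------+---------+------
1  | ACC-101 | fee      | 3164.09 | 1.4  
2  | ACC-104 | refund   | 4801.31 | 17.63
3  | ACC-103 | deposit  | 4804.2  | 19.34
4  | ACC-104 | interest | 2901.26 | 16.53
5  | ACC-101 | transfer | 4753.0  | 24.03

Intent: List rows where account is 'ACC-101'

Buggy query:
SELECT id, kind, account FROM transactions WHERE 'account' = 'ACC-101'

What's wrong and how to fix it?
Bug: 'account' in single quotes is a string literal, not the column; the comparison is literal-vs-literal and never true

Fix: Remove the quotes around the column name (or use double quotes for an identifier)

Corrected query:
SELECT id, kind, account FROM transactions WHERE account = 'ACC-101'

Result:
id | kind     | account
---+----------+--------
1  | fee      | ACC-101
5  | transfer | ACC-101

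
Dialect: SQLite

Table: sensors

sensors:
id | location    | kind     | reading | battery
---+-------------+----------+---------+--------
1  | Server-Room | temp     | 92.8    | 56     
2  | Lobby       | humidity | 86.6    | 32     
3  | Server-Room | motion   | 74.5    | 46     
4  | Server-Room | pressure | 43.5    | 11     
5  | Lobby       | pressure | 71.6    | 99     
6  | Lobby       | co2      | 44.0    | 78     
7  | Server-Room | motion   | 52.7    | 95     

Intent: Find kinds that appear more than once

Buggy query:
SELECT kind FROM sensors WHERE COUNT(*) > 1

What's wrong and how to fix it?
Bug: COUNT(*) is an aggregate and cannot be used in WHERE

Fix: Group first, then use HAVING for the count condition

Corrected query:
SELECT kind FROM sensors GROUP BY kind HAVING COUNT(*) > 1

Result:
kind    
--------
motion  
pressure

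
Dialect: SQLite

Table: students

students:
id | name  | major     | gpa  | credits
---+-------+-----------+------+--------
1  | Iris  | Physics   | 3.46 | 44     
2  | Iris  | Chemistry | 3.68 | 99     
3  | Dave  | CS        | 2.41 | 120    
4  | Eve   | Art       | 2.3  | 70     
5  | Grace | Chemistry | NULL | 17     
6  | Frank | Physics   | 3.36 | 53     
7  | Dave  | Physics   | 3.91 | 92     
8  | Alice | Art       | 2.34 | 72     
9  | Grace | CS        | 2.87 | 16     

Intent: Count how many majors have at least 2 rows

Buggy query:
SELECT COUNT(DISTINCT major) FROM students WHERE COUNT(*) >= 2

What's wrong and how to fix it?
Bug: WHERE filters individual rows, not groups, so a group-level COUNT is invalid there

Fix: Group first with HAVING COUNT(*) >= 2, then COUNT the resulting groups

Corrected query:
SELECT COUNT(*) FROM (SELECT major FROM students GROUP BY major HAVING COUNT(*) >= 2)

Result:
COUNT(*)
--------
4       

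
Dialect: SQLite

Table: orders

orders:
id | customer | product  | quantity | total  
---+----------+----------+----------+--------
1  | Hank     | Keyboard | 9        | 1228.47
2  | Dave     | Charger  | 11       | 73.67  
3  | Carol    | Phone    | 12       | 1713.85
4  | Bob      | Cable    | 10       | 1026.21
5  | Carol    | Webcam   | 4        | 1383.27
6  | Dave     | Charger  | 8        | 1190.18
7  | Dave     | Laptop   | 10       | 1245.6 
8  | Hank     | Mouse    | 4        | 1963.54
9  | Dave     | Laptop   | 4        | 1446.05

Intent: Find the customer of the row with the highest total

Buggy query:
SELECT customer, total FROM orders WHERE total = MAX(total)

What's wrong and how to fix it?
Bug: WHERE is evaluated per row; an aggregate over the whole table isn't defined there

Fix: Use a subquery: WHERE total = (SELECT MAX(total) FROM orders)

Corrected query:
SELECT customer, total FROM orders WHERE total = (SELECT MAX(total) FROM orders)

Result:
customer | total  
---------+--------
Hank     | 1963.54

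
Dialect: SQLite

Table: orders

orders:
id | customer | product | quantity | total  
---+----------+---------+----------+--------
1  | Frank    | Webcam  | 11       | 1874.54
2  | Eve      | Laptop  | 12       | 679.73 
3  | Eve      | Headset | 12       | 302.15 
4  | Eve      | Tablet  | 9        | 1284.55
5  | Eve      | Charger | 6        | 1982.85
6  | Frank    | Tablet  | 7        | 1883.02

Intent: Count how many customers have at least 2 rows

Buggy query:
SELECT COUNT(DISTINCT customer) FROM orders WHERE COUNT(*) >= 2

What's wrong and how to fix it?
Bug: WHERE filters individual rows, not groups, so a group-level COUNT is invalid there

Fix: Group first with HAVING COUNT(*) >= 2, then COUNT the resulting groups

Corrected query:
SELECT COUNT(*) FROM (SELECT customer FROM orders GROUP BY customer HAVING COUNT(*) >= 2)

Result:
COUNT(*)
--------
2       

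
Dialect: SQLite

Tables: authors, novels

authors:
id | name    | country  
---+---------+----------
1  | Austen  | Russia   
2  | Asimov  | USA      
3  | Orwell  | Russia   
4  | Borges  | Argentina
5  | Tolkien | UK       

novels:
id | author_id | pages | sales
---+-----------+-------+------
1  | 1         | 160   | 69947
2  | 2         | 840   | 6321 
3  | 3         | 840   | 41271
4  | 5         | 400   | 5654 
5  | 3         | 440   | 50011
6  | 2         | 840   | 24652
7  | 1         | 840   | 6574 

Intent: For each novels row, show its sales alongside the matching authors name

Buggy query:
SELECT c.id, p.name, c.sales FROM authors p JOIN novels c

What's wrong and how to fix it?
Bug: JOIN with no ON clause produces a cartesian product; every novels row pairs with every authors row

Fix: Add ON c.author_id = p.id to the JOIN

Corrected query:
SELECT c.id, p.name, c.sales FROM authors p JOIN novels c ON c.author_id = p.id

Result:
id | name    | sales
---+---------+------
1  | Austen  | 69947
2  | Asimov  | 6321 
3  | Orwell  | 41271
4  | Tolkien | 5654 
5  | Orwell  | 50011
6  | Asimov  | 24652
7  | Austen  | 6574 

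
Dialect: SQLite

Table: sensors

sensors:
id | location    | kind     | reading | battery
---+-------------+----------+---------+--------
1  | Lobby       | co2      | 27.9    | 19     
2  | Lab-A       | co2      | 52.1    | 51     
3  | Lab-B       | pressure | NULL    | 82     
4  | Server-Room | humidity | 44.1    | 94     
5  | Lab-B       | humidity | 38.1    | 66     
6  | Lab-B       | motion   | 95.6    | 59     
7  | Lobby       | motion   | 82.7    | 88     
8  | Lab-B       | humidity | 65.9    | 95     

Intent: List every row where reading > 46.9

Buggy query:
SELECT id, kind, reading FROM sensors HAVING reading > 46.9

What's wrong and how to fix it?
Bug: HAVING filters the output of aggregation, but this query has no GROUP BY and no aggregate functions, so SQLite rejects it (HAVING clause on a non-aggregate query); the condition here is per row

Fix: Replace HAVING with WHERE since the condition applies to individual rows

Corrected query:
SELECT id, kind, reading FROM sensors WHERE reading > 46.9

Result:
id | kind     | reading
---+----------+--------
2  | co2      | 52.1   
6  | motion   | 95.6   
7  | motion   | 82.7   
8  | humidity | 65.9   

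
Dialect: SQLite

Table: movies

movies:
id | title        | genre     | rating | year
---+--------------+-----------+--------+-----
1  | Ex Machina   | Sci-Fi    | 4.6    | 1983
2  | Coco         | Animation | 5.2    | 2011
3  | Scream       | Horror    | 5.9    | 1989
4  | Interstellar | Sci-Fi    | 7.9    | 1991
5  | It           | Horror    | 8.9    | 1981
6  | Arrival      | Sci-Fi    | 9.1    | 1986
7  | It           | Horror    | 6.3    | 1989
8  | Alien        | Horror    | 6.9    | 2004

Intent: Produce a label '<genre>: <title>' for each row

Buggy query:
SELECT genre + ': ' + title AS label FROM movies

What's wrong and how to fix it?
Bug: '+' is numeric addition; on text columns SQLite converts them to 0 instead of concatenating

Fix: Use the || operator for string concatenation

Corrected query:
SELECT genre || ': ' || title AS label FROM movies

Result:
label               
--------------------
Sci-Fi: Ex Machina  
Animation: Coco     
Horror: Scream      
Sci-Fi: Interstellar
Horror: It          
Sci-Fi: Arrival     
Horror: It          
Horror: Alien       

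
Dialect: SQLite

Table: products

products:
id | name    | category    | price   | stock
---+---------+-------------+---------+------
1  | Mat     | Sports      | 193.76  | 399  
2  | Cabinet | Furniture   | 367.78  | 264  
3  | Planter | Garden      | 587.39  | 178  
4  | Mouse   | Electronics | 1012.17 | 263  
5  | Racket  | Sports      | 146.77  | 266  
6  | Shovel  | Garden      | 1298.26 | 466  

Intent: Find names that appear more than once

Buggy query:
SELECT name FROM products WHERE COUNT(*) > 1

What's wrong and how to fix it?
Bug: WHERE can't reference COUNT(*); aggregates are computed after WHERE

Fix: GROUP BY name, then filter groups with HAVING COUNT(*) > 1

Corrected query:
SELECT name FROM products GROUP BY name HAVING COUNT(*) > 1

Result:
(no rows)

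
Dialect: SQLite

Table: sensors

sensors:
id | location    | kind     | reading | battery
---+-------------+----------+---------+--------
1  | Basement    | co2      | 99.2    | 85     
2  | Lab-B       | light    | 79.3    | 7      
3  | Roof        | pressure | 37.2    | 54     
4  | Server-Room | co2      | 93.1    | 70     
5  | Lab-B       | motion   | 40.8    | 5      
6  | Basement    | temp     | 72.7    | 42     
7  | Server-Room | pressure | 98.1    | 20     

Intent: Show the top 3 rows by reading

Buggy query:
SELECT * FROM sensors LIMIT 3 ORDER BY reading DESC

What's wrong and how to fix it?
Bug: LIMIT must come after ORDER BY

Fix: Swap the clauses: ORDER BY first, then LIMIT

Corrected query:
SELECT * FROM sensors ORDER BY reading DESC LIMIT 3

Result:
id | location    | kind     | reading | battery
---+-------------+----------+---------+--------
1  | Basement    | co2      | 99.2    | 85     
7  | Server-Room | pressure | 98.1    | 20     
4  | Server-Room | co2      | 93.1    | 70     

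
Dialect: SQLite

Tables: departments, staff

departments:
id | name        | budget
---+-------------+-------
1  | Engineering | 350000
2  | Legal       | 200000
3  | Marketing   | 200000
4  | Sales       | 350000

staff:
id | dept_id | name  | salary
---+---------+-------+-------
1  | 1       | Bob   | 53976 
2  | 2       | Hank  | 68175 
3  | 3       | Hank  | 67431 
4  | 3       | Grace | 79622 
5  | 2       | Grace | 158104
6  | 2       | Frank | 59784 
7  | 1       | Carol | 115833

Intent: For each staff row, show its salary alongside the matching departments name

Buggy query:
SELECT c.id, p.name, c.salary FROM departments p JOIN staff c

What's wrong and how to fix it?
Bug: Missing join condition: each staff row is matched to all departments rows instead of just its own

Fix: Add ON c.dept_id = p.id to the JOIN

Corrected query:
SELECT c.id, p.name, c.salary FROM departments p JOIN staff c ON c.dept_id = p.id

Result:
id | name        | salary
---+-------------+-------
1  | Engineering | 53976 
2  | Legal       | 68175 
3  | Marketing   | 67431 
4  | Marketing   | 79622 
5  | Legal       | 158104
6  | Legal       | 59784 
7  | Engineering | 115833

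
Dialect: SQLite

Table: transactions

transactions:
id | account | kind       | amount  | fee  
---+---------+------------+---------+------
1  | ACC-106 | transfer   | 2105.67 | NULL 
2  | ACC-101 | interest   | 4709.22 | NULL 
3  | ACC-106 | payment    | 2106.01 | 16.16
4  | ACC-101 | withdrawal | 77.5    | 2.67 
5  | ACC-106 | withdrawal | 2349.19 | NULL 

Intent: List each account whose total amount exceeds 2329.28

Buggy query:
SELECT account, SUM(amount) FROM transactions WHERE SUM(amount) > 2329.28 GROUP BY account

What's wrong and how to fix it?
Bug: WHERE runs before GROUP BY, so aggregates aren't available there

Fix: Use HAVING (which filters groups after aggregation) instead of WHERE

Corrected query:
SELECT account, SUM(amount) FROM transactions GROUP BY account HAVING SUM(amount) > 2329.28

Result:
account | SUM(amount)
--------+------------
ACC-101 | 4786.72    
ACC-106 | 6560.87    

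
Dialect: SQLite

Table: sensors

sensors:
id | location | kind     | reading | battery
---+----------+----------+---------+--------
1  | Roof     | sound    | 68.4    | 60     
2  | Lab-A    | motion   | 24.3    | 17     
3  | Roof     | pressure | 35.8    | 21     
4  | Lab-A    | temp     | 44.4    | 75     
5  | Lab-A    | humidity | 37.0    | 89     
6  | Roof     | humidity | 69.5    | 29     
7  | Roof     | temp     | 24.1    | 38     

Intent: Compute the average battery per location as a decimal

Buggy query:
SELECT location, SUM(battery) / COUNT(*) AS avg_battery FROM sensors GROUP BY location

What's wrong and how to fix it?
Bug: SUM(battery) and COUNT(*) are both integers; the division truncates the fractional part

Fix: Cast one side to REAL so the division keeps the fractional part

Corrected query:
SELECT location, SUM(battery) * 1.0 / COUNT(*) AS avg_battery FROM sensors GROUP BY location

Result:
location | avg_battery
---------+------------
Lab-A    | 60.333333  
Roof     | 37         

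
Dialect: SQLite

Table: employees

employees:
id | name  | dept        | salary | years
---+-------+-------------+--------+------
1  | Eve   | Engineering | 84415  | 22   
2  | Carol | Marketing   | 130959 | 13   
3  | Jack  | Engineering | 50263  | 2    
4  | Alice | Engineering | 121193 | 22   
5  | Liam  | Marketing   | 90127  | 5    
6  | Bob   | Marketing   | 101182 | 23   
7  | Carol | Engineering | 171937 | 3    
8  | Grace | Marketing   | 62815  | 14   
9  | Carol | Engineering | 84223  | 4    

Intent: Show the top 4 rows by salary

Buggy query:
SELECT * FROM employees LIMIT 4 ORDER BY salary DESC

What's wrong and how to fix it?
Bug: ORDER BY cannot follow LIMIT; LIMIT is the final clause

Fix: Swap the clauses: ORDER BY first, then LIMIT

Corrected query:
SELECT * FROM employees ORDER BY salary DESC LIMIT 4

Result:
id | name  | dept        | salary | years
---+-------+-------------+--------+------
7  | Carol | Engineering | 171937 | 3    
2  | Carol | Marketing   | 130959 | 13   
4  | Alice | Engineering | 121193 | 22   
6  | Bob   | Marketing   | 101182 | 23   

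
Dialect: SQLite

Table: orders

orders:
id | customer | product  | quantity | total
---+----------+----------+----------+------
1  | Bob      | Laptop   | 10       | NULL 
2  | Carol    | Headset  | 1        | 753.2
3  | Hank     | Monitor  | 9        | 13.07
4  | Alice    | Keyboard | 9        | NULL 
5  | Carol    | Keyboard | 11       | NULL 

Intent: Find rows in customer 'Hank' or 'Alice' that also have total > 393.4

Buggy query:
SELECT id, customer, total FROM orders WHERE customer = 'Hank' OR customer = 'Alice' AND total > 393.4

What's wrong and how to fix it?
Bug: AND binds tighter than OR, so this parses as customer = 'Hank' OR (customer = 'Alice' AND total > 393.4)

Fix: Add parentheses around the OR so the AND applies to both alternatives

Corrected query:
SELECT id, customer, total FROM orders WHERE (customer = 'Hank' OR customer = 'Alice') AND total > 393.4

Result:
(no rows)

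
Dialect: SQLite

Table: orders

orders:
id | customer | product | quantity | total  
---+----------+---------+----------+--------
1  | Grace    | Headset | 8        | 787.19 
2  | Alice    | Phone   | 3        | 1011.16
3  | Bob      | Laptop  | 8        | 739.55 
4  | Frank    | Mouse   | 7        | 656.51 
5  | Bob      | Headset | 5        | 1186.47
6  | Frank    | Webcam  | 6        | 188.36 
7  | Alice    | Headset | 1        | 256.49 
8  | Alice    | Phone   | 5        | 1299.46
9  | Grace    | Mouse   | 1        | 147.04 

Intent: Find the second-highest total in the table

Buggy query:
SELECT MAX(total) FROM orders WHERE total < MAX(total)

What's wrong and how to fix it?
Bug: MAX(total) on the right of the comparison is an aggregate-in-WHERE error

Fix: Compute the overall MAX in a subquery, then take MAX of rows below it

Corrected query:
SELECT MAX(total) FROM orders WHERE total < (SELECT MAX(total) FROM orders)

Result:
MAX(total)
----------
1186.47   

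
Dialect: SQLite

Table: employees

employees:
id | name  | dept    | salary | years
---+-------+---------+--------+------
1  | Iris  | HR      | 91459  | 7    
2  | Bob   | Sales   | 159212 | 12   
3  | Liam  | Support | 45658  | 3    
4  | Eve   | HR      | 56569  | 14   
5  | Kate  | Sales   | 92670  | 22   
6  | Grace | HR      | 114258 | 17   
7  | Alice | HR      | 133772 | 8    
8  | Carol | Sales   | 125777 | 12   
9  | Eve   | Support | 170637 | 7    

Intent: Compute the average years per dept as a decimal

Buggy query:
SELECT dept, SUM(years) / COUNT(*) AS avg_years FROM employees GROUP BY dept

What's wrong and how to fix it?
Bug: SUM(years) and COUNT(*) are both integers; the division truncates the fractional part

Fix: Cast one side to REAL so the division keeps the fractional part

Corrected query:
SELECT dept, SUM(years) * 1.0 / COUNT(*) AS avg_years FROM employees GROUP BY dept

Result:
dept    | avg_years
--------+----------
HR      | 11.5     
Sales   | 15.333333
Support | 5        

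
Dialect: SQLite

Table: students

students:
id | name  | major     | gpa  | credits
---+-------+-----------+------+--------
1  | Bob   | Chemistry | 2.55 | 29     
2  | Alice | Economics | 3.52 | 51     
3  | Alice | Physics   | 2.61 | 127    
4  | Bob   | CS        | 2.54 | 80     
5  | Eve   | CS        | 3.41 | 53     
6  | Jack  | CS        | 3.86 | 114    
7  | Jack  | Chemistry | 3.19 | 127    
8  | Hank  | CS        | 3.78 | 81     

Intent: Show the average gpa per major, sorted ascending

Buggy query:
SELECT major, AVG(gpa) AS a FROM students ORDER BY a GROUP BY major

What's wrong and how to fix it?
Bug: ORDER BY appears before GROUP BY; SQL clause order requires GROUP BY first

Fix: Move ORDER BY to the end, after GROUP BY

Corrected query:
SELECT major, AVG(gpa) AS a FROM students GROUP BY major ORDER BY a

Result:
major     | a     
----------+-------
Physics   | 2.61  
Chemistry | 2.87  
CS        | 3.3975
Economics | 3.52  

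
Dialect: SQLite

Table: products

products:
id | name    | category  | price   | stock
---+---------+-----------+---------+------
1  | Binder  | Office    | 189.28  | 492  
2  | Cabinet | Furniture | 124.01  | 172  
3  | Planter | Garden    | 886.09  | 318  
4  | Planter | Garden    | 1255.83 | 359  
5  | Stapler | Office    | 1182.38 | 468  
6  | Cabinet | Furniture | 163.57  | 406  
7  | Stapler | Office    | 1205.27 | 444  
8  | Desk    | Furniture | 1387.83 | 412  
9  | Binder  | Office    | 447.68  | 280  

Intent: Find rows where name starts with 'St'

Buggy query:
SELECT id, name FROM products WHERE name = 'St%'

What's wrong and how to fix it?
Bug: Wildcards only work with LIKE; '=' treats '%' as a literal character

Fix: Use LIKE for wildcard pattern matching

Corrected query:
SELECT id, name FROM products WHERE name LIKE 'St%'

Result:
id | name   
---+--------
5  | Stapler
7  | Stapler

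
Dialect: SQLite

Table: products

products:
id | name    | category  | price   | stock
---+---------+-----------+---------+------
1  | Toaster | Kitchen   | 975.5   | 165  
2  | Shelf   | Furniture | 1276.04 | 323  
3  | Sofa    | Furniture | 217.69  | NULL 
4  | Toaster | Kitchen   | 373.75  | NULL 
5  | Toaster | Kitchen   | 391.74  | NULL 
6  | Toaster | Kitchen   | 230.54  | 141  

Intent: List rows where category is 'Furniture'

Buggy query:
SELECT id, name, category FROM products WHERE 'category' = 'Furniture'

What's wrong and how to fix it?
Bug: 'category' in single quotes is a string literal, not the column; the comparison is literal-vs-literal and never true

Fix: Remove the quotes around the column name (or use double quotes for an identifier)

Corrected query:
SELECT id, name, category FROM products WHERE category = 'Furniture'

Result:
id | name  | category 
---+-------+----------
2  | Shelf | Furniture
3  | Sofa  | Furniture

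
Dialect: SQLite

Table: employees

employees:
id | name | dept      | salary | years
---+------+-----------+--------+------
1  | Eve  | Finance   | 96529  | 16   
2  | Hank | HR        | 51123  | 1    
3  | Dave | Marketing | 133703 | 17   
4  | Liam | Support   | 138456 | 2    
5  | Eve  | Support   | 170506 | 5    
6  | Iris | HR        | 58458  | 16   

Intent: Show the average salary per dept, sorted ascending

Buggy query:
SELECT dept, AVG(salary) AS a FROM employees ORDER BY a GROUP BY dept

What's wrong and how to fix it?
Bug: GROUP BY must precede ORDER BY

Fix: Move ORDER BY to the end, after GROUP BY

Corrected query:
SELECT dept, AVG(salary) AS a FROM employees GROUP BY dept ORDER BY a

Result:
dept      | a      
----------+--------
HR        | 54790.5
Finance   | 96529  
Marketing | 133703 
Support   | 154481 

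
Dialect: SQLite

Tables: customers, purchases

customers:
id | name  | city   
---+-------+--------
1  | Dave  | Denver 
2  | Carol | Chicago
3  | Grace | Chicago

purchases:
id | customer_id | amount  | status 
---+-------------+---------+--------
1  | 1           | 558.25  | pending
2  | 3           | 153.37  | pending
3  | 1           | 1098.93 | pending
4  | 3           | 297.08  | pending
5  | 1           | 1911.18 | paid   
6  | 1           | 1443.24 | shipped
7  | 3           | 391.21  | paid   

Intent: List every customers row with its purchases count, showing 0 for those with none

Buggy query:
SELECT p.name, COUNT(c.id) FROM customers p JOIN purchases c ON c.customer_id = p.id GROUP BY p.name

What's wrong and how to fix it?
Bug: INNER JOIN drops customers rows that have no matching purchases rows

Fix: Use LEFT JOIN so parents without children still appear (COUNT(c.id) gives 0)

Corrected query:
SELECT p.name, COUNT(c.id) FROM customers p LEFT JOIN purchases c ON c.customer_id = p.id GROUP BY p.name

Result:
name  | COUNT(c.id)
------+------------
Carol | 0          
Dave  | 4          
Grace | 3          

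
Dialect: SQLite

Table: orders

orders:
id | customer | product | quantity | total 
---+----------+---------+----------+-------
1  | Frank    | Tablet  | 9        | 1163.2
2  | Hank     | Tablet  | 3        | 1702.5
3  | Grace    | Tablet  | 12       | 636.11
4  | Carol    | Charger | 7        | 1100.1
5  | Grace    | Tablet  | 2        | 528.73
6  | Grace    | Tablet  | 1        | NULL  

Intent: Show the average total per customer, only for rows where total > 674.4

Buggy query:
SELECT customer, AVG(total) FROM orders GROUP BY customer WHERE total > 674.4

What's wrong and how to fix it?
Bug: Row-level WHERE must come before GROUP BY in the clause order

Fix: Place WHERE between FROM and GROUP BY

Corrected query:
SELECT customer, AVG(total) FROM orders WHERE total > 674.4 GROUP BY customer

Result:
customer | AVG(total)
---------+-----------
Carol    | 1100.1    
Frank    | 1163.2    
Hank     | 1702.5    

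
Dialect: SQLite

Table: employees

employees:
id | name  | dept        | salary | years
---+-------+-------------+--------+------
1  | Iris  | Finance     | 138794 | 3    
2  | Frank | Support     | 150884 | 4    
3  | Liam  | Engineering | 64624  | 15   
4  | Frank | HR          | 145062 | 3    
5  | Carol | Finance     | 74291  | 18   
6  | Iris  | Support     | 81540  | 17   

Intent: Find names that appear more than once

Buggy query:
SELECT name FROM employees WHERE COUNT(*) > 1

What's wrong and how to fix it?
Bug: WHERE can't reference COUNT(*); aggregates are computed after WHERE

Fix: Group first, then use HAVING for the count condition

Corrected query:
SELECT name FROM employees GROUP BY name HAVING COUNT(*) > 1

Result:
name 
-----
Frank
Iris 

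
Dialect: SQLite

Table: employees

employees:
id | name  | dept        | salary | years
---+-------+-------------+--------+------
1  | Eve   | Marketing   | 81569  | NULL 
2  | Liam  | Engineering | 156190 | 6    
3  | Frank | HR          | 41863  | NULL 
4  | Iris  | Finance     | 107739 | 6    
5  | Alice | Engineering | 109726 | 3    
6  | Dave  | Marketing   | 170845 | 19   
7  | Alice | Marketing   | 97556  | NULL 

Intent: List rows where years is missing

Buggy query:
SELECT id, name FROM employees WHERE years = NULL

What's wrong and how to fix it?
Bug: Comparing to NULL with '=' never matches; NULL = NULL is unknown, not true

Fix: Use IS NULL to test for NULL

Corrected query:
SELECT id, name FROM employees WHERE years IS NULL

Result:
id | name 
---+------
1  | Eve  
3  | Frank
7  | Alice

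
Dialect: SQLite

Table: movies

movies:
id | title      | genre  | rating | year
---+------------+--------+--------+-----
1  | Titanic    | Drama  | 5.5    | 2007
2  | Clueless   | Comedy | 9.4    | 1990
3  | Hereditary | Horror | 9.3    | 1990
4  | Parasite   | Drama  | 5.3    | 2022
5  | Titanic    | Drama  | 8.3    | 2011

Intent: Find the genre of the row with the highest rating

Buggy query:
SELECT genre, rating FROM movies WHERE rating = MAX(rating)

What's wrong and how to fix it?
Bug: WHERE is evaluated per row; an aggregate over the whole table isn't defined there

Fix: Use a subquery: WHERE rating = (SELECT MAX(rating) FROM movies)

Corrected query:
SELECT genre, rating FROM movies WHERE rating = (SELECT MAX(rating) FROM movies)

Result:
genre  | rating
-------+-------
Comedy | 9.4   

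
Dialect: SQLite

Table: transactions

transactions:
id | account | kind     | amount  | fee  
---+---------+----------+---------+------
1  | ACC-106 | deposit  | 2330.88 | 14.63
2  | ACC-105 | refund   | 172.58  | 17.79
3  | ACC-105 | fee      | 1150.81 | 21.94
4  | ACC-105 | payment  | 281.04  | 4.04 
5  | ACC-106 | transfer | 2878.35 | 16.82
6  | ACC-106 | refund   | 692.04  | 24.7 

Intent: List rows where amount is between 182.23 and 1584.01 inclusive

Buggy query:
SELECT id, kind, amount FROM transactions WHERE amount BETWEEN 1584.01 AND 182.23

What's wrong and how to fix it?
Bug: The bounds are reversed; BETWEEN a AND b requires a <= b to match anything

Fix: Swap the bounds so the smaller value comes first

Corrected query:
SELECT id, kind, amount FROM transactions WHERE amount BETWEEN 182.23 AND 1584.01

Result:
id | kind    | amount 
---+---------+--------
3  | fee     | 1150.81
4  | payment | 281.04 
6  | refund  | 692.04 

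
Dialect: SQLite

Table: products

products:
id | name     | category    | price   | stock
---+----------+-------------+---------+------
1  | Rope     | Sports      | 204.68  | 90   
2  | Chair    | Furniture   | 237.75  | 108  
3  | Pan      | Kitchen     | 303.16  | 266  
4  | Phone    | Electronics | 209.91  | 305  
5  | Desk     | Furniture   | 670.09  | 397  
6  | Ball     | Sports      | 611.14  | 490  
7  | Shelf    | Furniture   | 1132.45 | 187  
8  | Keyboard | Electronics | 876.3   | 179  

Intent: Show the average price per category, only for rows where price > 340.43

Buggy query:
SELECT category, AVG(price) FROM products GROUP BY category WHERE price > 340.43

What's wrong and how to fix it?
Bug: WHERE cannot follow GROUP BY

Fix: Place WHERE between FROM and GROUP BY

Corrected query:
SELECT category, AVG(price) FROM products WHERE price > 340.43 GROUP BY category

Result:
category    | AVG(price)
------------+-----------
Electronics | 876.3     
Furniture   | 901.27    
Sports      | 611.14    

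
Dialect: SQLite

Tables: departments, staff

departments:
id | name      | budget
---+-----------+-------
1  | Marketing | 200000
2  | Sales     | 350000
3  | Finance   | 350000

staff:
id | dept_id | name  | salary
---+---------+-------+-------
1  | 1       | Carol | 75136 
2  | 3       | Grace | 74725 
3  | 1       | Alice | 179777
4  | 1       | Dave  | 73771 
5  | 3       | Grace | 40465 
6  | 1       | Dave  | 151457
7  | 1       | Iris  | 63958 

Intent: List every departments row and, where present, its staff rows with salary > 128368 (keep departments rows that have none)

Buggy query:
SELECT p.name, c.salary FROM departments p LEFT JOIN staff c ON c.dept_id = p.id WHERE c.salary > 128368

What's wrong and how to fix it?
Bug: Filtering c.salary in WHERE discards the NULL rows produced by LEFT JOIN, turning it into an inner join

Fix: Move the right-table condition into the ON clause so unmatched parents are kept

Corrected query:
SELECT p.name, c.salary FROM departments p LEFT JOIN staff c ON c.dept_id = p.id AND c.salary > 128368

Result:
name      | salary
----------+-------
Marketing | 151457
Marketing | 179777
Sales     | NULL  
Finance   | NULL  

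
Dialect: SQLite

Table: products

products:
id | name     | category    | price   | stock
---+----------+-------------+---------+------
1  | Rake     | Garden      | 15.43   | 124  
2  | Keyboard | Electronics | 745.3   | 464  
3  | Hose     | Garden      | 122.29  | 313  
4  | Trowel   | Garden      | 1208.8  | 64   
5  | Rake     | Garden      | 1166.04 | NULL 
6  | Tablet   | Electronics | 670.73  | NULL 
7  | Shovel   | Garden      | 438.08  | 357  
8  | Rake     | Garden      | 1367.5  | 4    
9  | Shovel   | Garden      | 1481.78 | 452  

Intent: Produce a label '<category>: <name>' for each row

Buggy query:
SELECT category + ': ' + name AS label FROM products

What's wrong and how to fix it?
Bug: '+' is numeric addition; on text columns SQLite converts them to 0 instead of concatenating

Fix: Use the || operator for string concatenation

Corrected query:
SELECT category || ': ' || name AS label FROM products

Result:
label                
---------------------
Garden: Rake         
Electronics: Keyboard
Garden: Hose         
Garden: Trowel       
Garden: Rake         
Electronics: Tablet  
Garden: Shovel       
Garden: Rake         
Garden: Shovel       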